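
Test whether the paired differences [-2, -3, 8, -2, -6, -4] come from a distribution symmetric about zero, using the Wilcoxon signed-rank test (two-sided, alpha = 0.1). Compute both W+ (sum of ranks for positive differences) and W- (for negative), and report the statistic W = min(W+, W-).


Step 1: Drop any zero differences (none here) and take |d_i|.
|d| = [2, 3, 8, 2, 6, 4]
Step 2: Midrank |d_i| (ties get averaged ranks).
ranks: |2|->1.5, |3|->3, |8|->6, |2|->1.5, |6|->5, |4|->4
Step 3: Attach original signs; sum ranks with positive sign and with negative sign.
W+ = 6 = 6
W- = 1.5 + 3 + 1.5 + 5 + 4 = 15
(Check: W+ + W- = 21 should equal n(n+1)/2 = 21.)
Step 4: Test statistic W = min(W+, W-) = 6.
Step 5: Ties in |d|, so use the tie-corrected normal approximation.
        E[W] = n(n+1)/4 = 6*7/4 = 10.5.
        Tie groups: |d|=2 (t=2); sum(t^3 - t) = 6.
        Var[W] = n(n+1)(2n+1)/24 - sum(t^3-t)/48 = 546/24 - 6/48 = 22.625.
        z = (W - E[W]) / sqrt(Var[W]) = (6 - 10.5) / 4.7566 = -0.9461.
        Two-sided p = 2*Phi(z) = 0.344118.
Step 6: alpha = 0.1. fail to reject H0.

W+ = 6, W- = 15, W = min = 6, p = 0.344118, fail to reject H0.


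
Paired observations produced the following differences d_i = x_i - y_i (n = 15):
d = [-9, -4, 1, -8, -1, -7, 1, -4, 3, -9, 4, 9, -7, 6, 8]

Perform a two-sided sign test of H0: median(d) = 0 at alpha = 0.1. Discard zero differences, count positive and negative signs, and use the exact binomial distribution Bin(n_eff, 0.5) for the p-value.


Step 1: Discard zero differences. Original n = 15; n_eff = number of nonzero differences = 15.
Nonzero differences (with sign): -9, -4, +1, -8, -1, -7, +1, -4, +3, -9, +4, +9, -7, +6, +8
Step 2: Count signs: positive = 7, negative = 8.
Step 3: Under H0: P(positive) = 0.5, so the number of positives S ~ Bin(15, 0.5).
Step 4: Two-sided exact p-value = sum of Bin(15,0.5) probabilities at or below the observed probability = 1.000000.
Step 5: alpha = 0.1. fail to reject H0.

n_eff = 15, pos = 7, neg = 8, p = 1.000000, fail to reject H0.


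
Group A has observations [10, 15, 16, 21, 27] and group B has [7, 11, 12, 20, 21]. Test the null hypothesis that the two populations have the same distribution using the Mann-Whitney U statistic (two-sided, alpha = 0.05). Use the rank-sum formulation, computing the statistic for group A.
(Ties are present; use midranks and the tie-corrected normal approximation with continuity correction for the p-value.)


Step 1: Combine and sort all 10 observations; assign midranks.
sorted (value, group): (7,Y), (10,X), (11,Y), (12,Y), (15,X), (16,X), (20,Y), (21,X), (21,Y), (27,X)
ranks: 7->1, 10->2, 11->3, 12->4, 15->5, 16->6, 20->7, 21->8.5, 21->8.5, 27->10
Step 2: Rank sum for X: R1 = 2 + 5 + 6 + 8.5 + 10 = 31.5.
Step 3: U_X = R1 - n1(n1+1)/2 = 31.5 - 5*6/2 = 31.5 - 15 = 16.5.
       U_Y = n1*n2 - U_X = 25 - 16.5 = 8.5.
Step 4: Ties are present, so use the tie-corrected normal approximation (with continuity correction) for the p-value.
Step 5: p-value = 0.463344; compare to alpha = 0.05. fail to reject H0.

U_X = 16.5, p = 0.463344, fail to reject H0 at alpha = 0.05.


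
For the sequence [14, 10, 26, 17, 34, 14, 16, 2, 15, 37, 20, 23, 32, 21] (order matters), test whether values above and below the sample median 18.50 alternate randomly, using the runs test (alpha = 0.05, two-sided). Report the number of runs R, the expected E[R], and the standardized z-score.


Step 1: Compute median = 18.50; label A = above, B = below.
Labels in order: BBABABBBBAAAAA  (n_A = 7, n_B = 7)
Step 2: Count runs R = 6.
Step 3: Under H0 (random ordering), E[R] = 2*n_A*n_B/(n_A+n_B) + 1 = 2*7*7/14 + 1 = 8.0000.
        Var[R] = 2*n_A*n_B*(2*n_A*n_B - n_A - n_B) / ((n_A+n_B)^2 * (n_A+n_B-1)) = 8232/2548 = 3.2308.
        SD[R] = 1.7974.
Step 4: Continuity-corrected z = (R + 0.5 - E[R]) / SD[R] = (6 + 0.5 - 8.0000) / 1.7974 = -0.8345.
Step 5: Two-sided p-value via normal approximation = 2*(1 - Phi(|z|)) = 0.403986.
Step 6: alpha = 0.05. fail to reject H0.

R = 6, z = -0.8345, p = 0.403986, fail to reject H0.


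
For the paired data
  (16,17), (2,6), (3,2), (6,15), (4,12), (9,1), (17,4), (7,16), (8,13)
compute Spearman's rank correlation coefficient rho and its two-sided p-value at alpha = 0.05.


Step 1: Rank x and y separately (midranks; no ties here).
rank(x): 16->8, 2->1, 3->2, 6->4, 4->3, 9->7, 17->9, 7->5, 8->6
rank(y): 17->9, 6->4, 2->2, 15->7, 12->5, 1->1, 4->3, 16->8, 13->6
Step 2: d_i = R_x(i) - R_y(i); compute d_i^2.
  (8-9)^2=1, (1-4)^2=9, (2-2)^2=0, (4-7)^2=9, (3-5)^2=4, (7-1)^2=36, (9-3)^2=36, (5-8)^2=9, (6-6)^2=0
sum(d^2) = 104.
Step 3: rho = 1 - 6*104 / (9*(9^2 - 1)) = 1 - 624/720 = 0.133333.
Step 4: Under H0, t = rho * sqrt((n-2)/(1-rho^2)) = 0.3559 ~ t(7).
Step 5: Two-sided p-value from the t-distribution with 7 df = 0.732368.
Step 6: alpha = 0.05. fail to reject H0.

rho = 0.1333, p = 0.732368, fail to reject H0 at alpha = 0.05.


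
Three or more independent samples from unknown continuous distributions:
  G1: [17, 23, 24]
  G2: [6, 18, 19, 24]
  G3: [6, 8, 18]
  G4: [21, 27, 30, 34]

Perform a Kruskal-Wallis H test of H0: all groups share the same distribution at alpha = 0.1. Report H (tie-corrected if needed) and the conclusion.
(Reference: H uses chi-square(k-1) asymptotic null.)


Step 1: Combine all N = 14 observations and assign midranks.
sorted (value, group, rank): (6,G2,1.5), (6,G3,1.5), (8,G3,3), (17,G1,4), (18,G2,5.5), (18,G3,5.5), (19,G2,7), (21,G4,8), (23,G1,9), (24,G1,10.5), (24,G2,10.5), (27,G4,12), (30,G4,13), (34,G4,14)
Step 2: Sum ranks within each group.
R_1 = 23.5 (n_1 = 3)
R_2 = 24.5 (n_2 = 4)
R_3 = 10 (n_3 = 3)
R_4 = 47 (n_4 = 4)
Step 3: H = 12/(N(N+1)) * sum(R_i^2/n_i) - 3(N+1)
     = 12/(14*15) * (23.5^2/3 + 24.5^2/4 + 10^2/3 + 47^2/4) - 3*15
     = 0.057143 * 919.729 - 45
     = 7.555952.
Step 4: Ties present; correction factor C = 1 - 18/(14^3 - 14) = 0.993407. Corrected H = 7.555952 / 0.993407 = 7.606103.
Step 5: Under H0, H ~ chi^2(3); p-value = 0.054894.
Step 6: alpha = 0.1. reject H0.

H = 7.6061, df = 3, p = 0.054894, reject H0.


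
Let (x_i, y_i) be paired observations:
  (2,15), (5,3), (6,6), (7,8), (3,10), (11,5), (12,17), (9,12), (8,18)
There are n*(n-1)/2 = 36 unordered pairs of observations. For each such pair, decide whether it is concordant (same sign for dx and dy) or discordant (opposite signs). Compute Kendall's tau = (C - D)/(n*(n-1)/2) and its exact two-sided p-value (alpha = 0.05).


Step 1: Enumerate the 36 unordered pairs (i,j) with i<j and classify each by sign(x_j-x_i) * sign(y_j-y_i).
  (1,2):dx=+3,dy=-12->D; (1,3):dx=+4,dy=-9->D; (1,4):dx=+5,dy=-7->D; (1,5):dx=+1,dy=-5->D
  (1,6):dx=+9,dy=-10->D; (1,7):dx=+10,dy=+2->C; (1,8):dx=+7,dy=-3->D; (1,9):dx=+6,dy=+3->C
  (2,3):dx=+1,dy=+3->C; (2,4):dx=+2,dy=+5->C; (2,5):dx=-2,dy=+7->D; (2,6):dx=+6,dy=+2->C
  (2,7):dx=+7,dy=+14->C; (2,8):dx=+4,dy=+9->C; (2,9):dx=+3,dy=+15->C; (3,4):dx=+1,dy=+2->C
  (3,5):dx=-3,dy=+4->D; (3,6):dx=+5,dy=-1->D; (3,7):dx=+6,dy=+11->C; (3,8):dx=+3,dy=+6->C
  (3,9):dx=+2,dy=+12->C; (4,5):dx=-4,dy=+2->D; (4,6):dx=+4,dy=-3->D; (4,7):dx=+5,dy=+9->C
  (4,8):dx=+2,dy=+4->C; (4,9):dx=+1,dy=+10->C; (5,6):dx=+8,dy=-5->D; (5,7):dx=+9,dy=+7->C
  (5,8):dx=+6,dy=+2->C; (5,9):dx=+5,dy=+8->C; (6,7):dx=+1,dy=+12->C; (6,8):dx=-2,dy=+7->D
  (6,9):dx=-3,dy=+13->D; (7,8):dx=-3,dy=-5->C; (7,9):dx=-4,dy=+1->D; (8,9):dx=-1,dy=+6->D
Step 2: C = 20, D = 16, total pairs = 36.
Step 3: tau = (C - D)/(n(n-1)/2) = (20 - 16)/36 = 0.111111.
Step 4: Exact two-sided p-value (enumerate n! = 362880 permutations of y under H0): p = 0.761414.
Step 5: alpha = 0.05. fail to reject H0.

tau_b = 0.1111 (C=20, D=16), p = 0.761414, fail to reject H0.


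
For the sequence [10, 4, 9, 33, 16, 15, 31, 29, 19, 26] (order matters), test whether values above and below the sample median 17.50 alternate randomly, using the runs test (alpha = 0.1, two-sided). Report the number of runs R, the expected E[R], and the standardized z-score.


Step 1: Compute median = 17.50; label A = above, B = below.
Labels in order: BBBABBAAAA  (n_A = 5, n_B = 5)
Step 2: Count runs R = 4.
Step 3: Under H0 (random ordering), E[R] = 2*n_A*n_B/(n_A+n_B) + 1 = 2*5*5/10 + 1 = 6.0000.
        Var[R] = 2*n_A*n_B*(2*n_A*n_B - n_A - n_B) / ((n_A+n_B)^2 * (n_A+n_B-1)) = 2000/900 = 2.2222.
        SD[R] = 1.4907.
Step 4: Continuity-corrected z = (R + 0.5 - E[R]) / SD[R] = (4 + 0.5 - 6.0000) / 1.4907 = -1.0062.
Step 5: Two-sided p-value via normal approximation = 2*(1 - Phi(|z|)) = 0.314305.
Step 6: alpha = 0.1. fail to reject H0.

R = 4, z = -1.0062, p = 0.314305, fail to reject H0.


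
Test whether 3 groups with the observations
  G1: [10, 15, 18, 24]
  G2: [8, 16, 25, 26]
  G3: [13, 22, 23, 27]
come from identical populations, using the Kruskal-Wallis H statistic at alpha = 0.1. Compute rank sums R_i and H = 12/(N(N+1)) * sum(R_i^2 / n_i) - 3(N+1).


Step 1: Combine all N = 12 observations and assign midranks.
sorted (value, group, rank): (8,G2,1), (10,G1,2), (13,G3,3), (15,G1,4), (16,G2,5), (18,G1,6), (22,G3,7), (23,G3,8), (24,G1,9), (25,G2,10), (26,G2,11), (27,G3,12)
Step 2: Sum ranks within each group.
R_1 = 21 (n_1 = 4)
R_2 = 27 (n_2 = 4)
R_3 = 30 (n_3 = 4)
Step 3: H = 12/(N(N+1)) * sum(R_i^2/n_i) - 3(N+1)
     = 12/(12*13) * (21^2/4 + 27^2/4 + 30^2/4) - 3*13
     = 0.076923 * 517.5 - 39
     = 0.807692.
Step 4: No ties, so H is used without correction.
Step 5: Under H0, H ~ chi^2(2); p-value = 0.667747.
Step 6: alpha = 0.1. fail to reject H0.

H = 0.8077, df = 2, p = 0.667747, fail to reject H0.


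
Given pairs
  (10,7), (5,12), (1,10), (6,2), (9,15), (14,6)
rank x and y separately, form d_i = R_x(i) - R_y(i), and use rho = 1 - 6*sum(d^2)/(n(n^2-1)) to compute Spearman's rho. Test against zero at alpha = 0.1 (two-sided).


Step 1: Rank x and y separately (midranks; no ties here).
rank(x): 10->5, 5->2, 1->1, 6->3, 9->4, 14->6
rank(y): 7->3, 12->5, 10->4, 2->1, 15->6, 6->2
Step 2: d_i = R_x(i) - R_y(i); compute d_i^2.
  (5-3)^2=4, (2-5)^2=9, (1-4)^2=9, (3-1)^2=4, (4-6)^2=4, (6-2)^2=16
sum(d^2) = 46.
Step 3: rho = 1 - 6*46 / (6*(6^2 - 1)) = 1 - 276/210 = -0.314286.
Step 4: Under H0, t = rho * sqrt((n-2)/(1-rho^2)) = -0.6621 ~ t(4).
Step 5: Two-sided p-value from the t-distribution with 4 df = 0.544093.
Step 6: alpha = 0.1. fail to reject H0.

rho = -0.3143, p = 0.544093, fail to reject H0 at alpha = 0.1.


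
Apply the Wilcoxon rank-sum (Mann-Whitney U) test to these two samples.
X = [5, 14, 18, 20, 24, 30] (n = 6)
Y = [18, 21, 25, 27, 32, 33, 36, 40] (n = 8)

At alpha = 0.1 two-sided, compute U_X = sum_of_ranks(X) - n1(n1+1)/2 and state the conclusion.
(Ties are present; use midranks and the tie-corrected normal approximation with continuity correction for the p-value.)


Step 1: Combine and sort all 14 observations; assign midranks.
sorted (value, group): (5,X), (14,X), (18,X), (18,Y), (20,X), (21,Y), (24,X), (25,Y), (27,Y), (30,X), (32,Y), (33,Y), (36,Y), (40,Y)
ranks: 5->1, 14->2, 18->3.5, 18->3.5, 20->5, 21->6, 24->7, 25->8, 27->9, 30->10, 32->11, 33->12, 36->13, 40->14
Step 2: Rank sum for X: R1 = 1 + 2 + 3.5 + 5 + 7 + 10 = 28.5.
Step 3: U_X = R1 - n1(n1+1)/2 = 28.5 - 6*7/2 = 28.5 - 21 = 7.5.
       U_Y = n1*n2 - U_X = 48 - 7.5 = 40.5.
Step 4: Ties are present, so use the tie-corrected normal approximation (with continuity correction) for the p-value.
Step 5: p-value = 0.038653; compare to alpha = 0.1. reject H0.

U_X = 7.5, p = 0.038653, reject H0 at alpha = 0.1.


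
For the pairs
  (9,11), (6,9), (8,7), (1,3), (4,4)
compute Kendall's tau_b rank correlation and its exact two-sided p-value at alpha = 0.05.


Step 1: Enumerate the 10 unordered pairs (i,j) with i<j and classify each by sign(x_j-x_i) * sign(y_j-y_i).
  (1,2):dx=-3,dy=-2->C; (1,3):dx=-1,dy=-4->C; (1,4):dx=-8,dy=-8->C; (1,5):dx=-5,dy=-7->C
  (2,3):dx=+2,dy=-2->D; (2,4):dx=-5,dy=-6->C; (2,5):dx=-2,dy=-5->C; (3,4):dx=-7,dy=-4->C
  (3,5):dx=-4,dy=-3->C; (4,5):dx=+3,dy=+1->C
Step 2: C = 9, D = 1, total pairs = 10.
Step 3: tau = (C - D)/(n(n-1)/2) = (9 - 1)/10 = 0.800000.
Step 4: Exact two-sided p-value (enumerate n! = 120 permutations of y under H0): p = 0.083333.
Step 5: alpha = 0.05. fail to reject H0.

tau_b = 0.8000 (C=9, D=1), p = 0.083333, fail to reject H0.


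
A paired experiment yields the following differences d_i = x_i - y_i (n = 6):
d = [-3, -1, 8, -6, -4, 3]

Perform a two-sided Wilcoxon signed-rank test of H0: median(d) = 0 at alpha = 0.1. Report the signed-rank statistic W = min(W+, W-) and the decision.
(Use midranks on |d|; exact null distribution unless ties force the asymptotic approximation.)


Step 1: Drop any zero differences (none here) and take |d_i|.
|d| = [3, 1, 8, 6, 4, 3]
Step 2: Midrank |d_i| (ties get averaged ranks).
ranks: |3|->2.5, |1|->1, |8|->6, |6|->5, |4|->4, |3|->2.5
Step 3: Attach original signs; sum ranks with positive sign and with negative sign.
W+ = 6 + 2.5 = 8.5
W- = 2.5 + 1 + 5 + 4 = 12.5
(Check: W+ + W- = 21 should equal n(n+1)/2 = 21.)
Step 4: Test statistic W = min(W+, W-) = 8.5.
Step 5: Ties in |d|, so use the tie-corrected normal approximation.
        E[W] = n(n+1)/4 = 6*7/4 = 10.5.
        Tie groups: |d|=3 (t=2); sum(t^3 - t) = 6.
        Var[W] = n(n+1)(2n+1)/24 - sum(t^3-t)/48 = 546/24 - 6/48 = 22.625.
        z = (W - E[W]) / sqrt(Var[W]) = (8.5 - 10.5) / 4.7566 = -0.4205.
        Two-sided p = 2*Phi(z) = 0.674142.
Step 6: alpha = 0.1. fail to reject H0.

W+ = 8.5, W- = 12.5, W = min = 8.5, p = 0.674142, fail to reject H0.


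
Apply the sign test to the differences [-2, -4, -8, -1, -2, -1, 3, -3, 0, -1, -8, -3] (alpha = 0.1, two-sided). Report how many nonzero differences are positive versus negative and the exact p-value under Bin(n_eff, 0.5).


Step 1: Discard zero differences. Original n = 12; n_eff = number of nonzero differences = 11.
Nonzero differences (with sign): -2, -4, -8, -1, -2, -1, +3, -3, -1, -8, -3
Step 2: Count signs: positive = 1, negative = 10.
Step 3: Under H0: P(positive) = 0.5, so the number of positives S ~ Bin(11, 0.5).
Step 4: Two-sided exact p-value = sum of Bin(11,0.5) probabilities at or below the observed probability = 0.011719.
Step 5: alpha = 0.1. reject H0.

n_eff = 11, pos = 1, neg = 10, p = 0.011719, reject H0.


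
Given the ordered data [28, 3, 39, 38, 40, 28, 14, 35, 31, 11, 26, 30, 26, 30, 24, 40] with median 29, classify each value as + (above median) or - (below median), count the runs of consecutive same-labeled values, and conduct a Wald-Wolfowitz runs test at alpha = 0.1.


Step 1: Compute median = 29; label A = above, B = below.
Labels in order: BBAAABBAABBABABA  (n_A = 8, n_B = 8)
Step 2: Count runs R = 10.
Step 3: Under H0 (random ordering), E[R] = 2*n_A*n_B/(n_A+n_B) + 1 = 2*8*8/16 + 1 = 9.0000.
        Var[R] = 2*n_A*n_B*(2*n_A*n_B - n_A - n_B) / ((n_A+n_B)^2 * (n_A+n_B-1)) = 14336/3840 = 3.7333.
        SD[R] = 1.9322.
Step 4: Continuity-corrected z = (R - 0.5 - E[R]) / SD[R] = (10 - 0.5 - 9.0000) / 1.9322 = 0.2588.
Step 5: Two-sided p-value via normal approximation = 2*(1 - Phi(|z|)) = 0.795809.
Step 6: alpha = 0.1. fail to reject H0.

R = 10, z = 0.2588, p = 0.795809, fail to reject H0.


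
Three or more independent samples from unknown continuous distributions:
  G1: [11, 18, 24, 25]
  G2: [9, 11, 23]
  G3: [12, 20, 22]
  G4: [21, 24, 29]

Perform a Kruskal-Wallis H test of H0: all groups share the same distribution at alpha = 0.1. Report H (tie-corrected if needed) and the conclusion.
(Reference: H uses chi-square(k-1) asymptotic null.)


Step 1: Combine all N = 13 observations and assign midranks.
sorted (value, group, rank): (9,G2,1), (11,G1,2.5), (11,G2,2.5), (12,G3,4), (18,G1,5), (20,G3,6), (21,G4,7), (22,G3,8), (23,G2,9), (24,G1,10.5), (24,G4,10.5), (25,G1,12), (29,G4,13)
Step 2: Sum ranks within each group.
R_1 = 30 (n_1 = 4)
R_2 = 12.5 (n_2 = 3)
R_3 = 18 (n_3 = 3)
R_4 = 30.5 (n_4 = 3)
Step 3: H = 12/(N(N+1)) * sum(R_i^2/n_i) - 3(N+1)
     = 12/(13*14) * (30^2/4 + 12.5^2/3 + 18^2/3 + 30.5^2/3) - 3*14
     = 0.065934 * 695.167 - 42
     = 3.835165.
Step 4: Ties present; correction factor C = 1 - 12/(13^3 - 13) = 0.994505. Corrected H = 3.835165 / 0.994505 = 3.856354.
Step 5: Under H0, H ~ chi^2(3); p-value = 0.277399.
Step 6: alpha = 0.1. fail to reject H0.

H = 3.8564, df = 3, p = 0.277399, fail to reject H0.


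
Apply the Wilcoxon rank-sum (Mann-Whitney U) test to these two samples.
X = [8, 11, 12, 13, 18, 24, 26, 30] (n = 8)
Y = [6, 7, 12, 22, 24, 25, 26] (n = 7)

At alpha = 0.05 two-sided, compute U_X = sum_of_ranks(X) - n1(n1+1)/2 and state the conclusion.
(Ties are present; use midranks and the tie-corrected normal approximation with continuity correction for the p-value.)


Step 1: Combine and sort all 15 observations; assign midranks.
sorted (value, group): (6,Y), (7,Y), (8,X), (11,X), (12,X), (12,Y), (13,X), (18,X), (22,Y), (24,X), (24,Y), (25,Y), (26,X), (26,Y), (30,X)
ranks: 6->1, 7->2, 8->3, 11->4, 12->5.5, 12->5.5, 13->7, 18->8, 22->9, 24->10.5, 24->10.5, 25->12, 26->13.5, 26->13.5, 30->15
Step 2: Rank sum for X: R1 = 3 + 4 + 5.5 + 7 + 8 + 10.5 + 13.5 + 15 = 66.5.
Step 3: U_X = R1 - n1(n1+1)/2 = 66.5 - 8*9/2 = 66.5 - 36 = 30.5.
       U_Y = n1*n2 - U_X = 56 - 30.5 = 25.5.
Step 4: Ties are present, so use the tie-corrected normal approximation (with continuity correction) for the p-value.
Step 5: p-value = 0.816478; compare to alpha = 0.05. fail to reject H0.

U_X = 30.5, p = 0.816478, fail to reject H0 at alpha = 0.05.


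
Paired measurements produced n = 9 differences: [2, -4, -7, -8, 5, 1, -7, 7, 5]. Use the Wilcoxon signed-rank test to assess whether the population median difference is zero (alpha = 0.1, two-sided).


Step 1: Drop any zero differences (none here) and take |d_i|.
|d| = [2, 4, 7, 8, 5, 1, 7, 7, 5]
Step 2: Midrank |d_i| (ties get averaged ranks).
ranks: |2|->2, |4|->3, |7|->7, |8|->9, |5|->4.5, |1|->1, |7|->7, |7|->7, |5|->4.5
Step 3: Attach original signs; sum ranks with positive sign and with negative sign.
W+ = 2 + 4.5 + 1 + 7 + 4.5 = 19
W- = 3 + 7 + 9 + 7 = 26
(Check: W+ + W- = 45 should equal n(n+1)/2 = 45.)
Step 4: Test statistic W = min(W+, W-) = 19.
Step 5: Ties in |d|, so use the tie-corrected normal approximation.
        E[W] = n(n+1)/4 = 9*10/4 = 22.5.
        Tie groups: |d|=5 (t=2), |d|=7 (t=3); sum(t^3 - t) = 30.
        Var[W] = n(n+1)(2n+1)/24 - sum(t^3-t)/48 = 1710/24 - 30/48 = 70.625.
        z = (W - E[W]) / sqrt(Var[W]) = (19 - 22.5) / 8.4039 = -0.4165.
        Two-sided p = 2*Phi(z) = 0.677063.
Step 6: alpha = 0.1. fail to reject H0.

W+ = 19, W- = 26, W = min = 19, p = 0.677063, fail to reject H0.


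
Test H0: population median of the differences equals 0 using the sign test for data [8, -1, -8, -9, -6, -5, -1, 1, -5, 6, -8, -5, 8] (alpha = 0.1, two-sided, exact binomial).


Step 1: Discard zero differences. Original n = 13; n_eff = number of nonzero differences = 13.
Nonzero differences (with sign): +8, -1, -8, -9, -6, -5, -1, +1, -5, +6, -8, -5, +8
Step 2: Count signs: positive = 4, negative = 9.
Step 3: Under H0: P(positive) = 0.5, so the number of positives S ~ Bin(13, 0.5).
Step 4: Two-sided exact p-value = sum of Bin(13,0.5) probabilities at or below the observed probability = 0.266846.
Step 5: alpha = 0.1. fail to reject H0.

n_eff = 13, pos = 4, neg = 9, p = 0.266846, fail to reject H0.


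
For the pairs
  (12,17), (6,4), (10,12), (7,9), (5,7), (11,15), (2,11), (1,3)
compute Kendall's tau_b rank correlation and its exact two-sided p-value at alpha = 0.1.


Step 1: Enumerate the 28 unordered pairs (i,j) with i<j and classify each by sign(x_j-x_i) * sign(y_j-y_i).
  (1,2):dx=-6,dy=-13->C; (1,3):dx=-2,dy=-5->C; (1,4):dx=-5,dy=-8->C; (1,5):dx=-7,dy=-10->C
  (1,6):dx=-1,dy=-2->C; (1,7):dx=-10,dy=-6->C; (1,8):dx=-11,dy=-14->C; (2,3):dx=+4,dy=+8->C
  (2,4):dx=+1,dy=+5->C; (2,5):dx=-1,dy=+3->D; (2,6):dx=+5,dy=+11->C; (2,7):dx=-4,dy=+7->D
  (2,8):dx=-5,dy=-1->C; (3,4):dx=-3,dy=-3->C; (3,5):dx=-5,dy=-5->C; (3,6):dx=+1,dy=+3->C
  (3,7):dx=-8,dy=-1->C; (3,8):dx=-9,dy=-9->C; (4,5):dx=-2,dy=-2->C; (4,6):dx=+4,dy=+6->C
  (4,7):dx=-5,dy=+2->D; (4,8):dx=-6,dy=-6->C; (5,6):dx=+6,dy=+8->C; (5,7):dx=-3,dy=+4->D
  (5,8):dx=-4,dy=-4->C; (6,7):dx=-9,dy=-4->C; (6,8):dx=-10,dy=-12->C; (7,8):dx=-1,dy=-8->C
Step 2: C = 24, D = 4, total pairs = 28.
Step 3: tau = (C - D)/(n(n-1)/2) = (24 - 4)/28 = 0.714286.
Step 4: Exact two-sided p-value (enumerate n! = 40320 permutations of y under H0): p = 0.014137.
Step 5: alpha = 0.1. reject H0.

tau_b = 0.7143 (C=24, D=4), p = 0.014137, reject H0.


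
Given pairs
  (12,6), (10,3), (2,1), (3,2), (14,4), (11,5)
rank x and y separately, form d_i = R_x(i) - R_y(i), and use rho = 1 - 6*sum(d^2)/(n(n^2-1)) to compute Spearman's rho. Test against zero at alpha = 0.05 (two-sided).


Step 1: Rank x and y separately (midranks; no ties here).
rank(x): 12->5, 10->3, 2->1, 3->2, 14->6, 11->4
rank(y): 6->6, 3->3, 1->1, 2->2, 4->4, 5->5
Step 2: d_i = R_x(i) - R_y(i); compute d_i^2.
  (5-6)^2=1, (3-3)^2=0, (1-1)^2=0, (2-2)^2=0, (6-4)^2=4, (4-5)^2=1
sum(d^2) = 6.
Step 3: rho = 1 - 6*6 / (6*(6^2 - 1)) = 1 - 36/210 = 0.828571.
Step 4: Under H0, t = rho * sqrt((n-2)/(1-rho^2)) = 2.9598 ~ t(4).
Step 5: Two-sided p-value from the t-distribution with 4 df = 0.041563.
Step 6: alpha = 0.05. reject H0.

rho = 0.8286, p = 0.041563, reject H0 at alpha = 0.05.


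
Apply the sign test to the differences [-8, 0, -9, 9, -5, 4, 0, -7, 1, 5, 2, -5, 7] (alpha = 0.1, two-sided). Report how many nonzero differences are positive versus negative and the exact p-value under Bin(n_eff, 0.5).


Step 1: Discard zero differences. Original n = 13; n_eff = number of nonzero differences = 11.
Nonzero differences (with sign): -8, -9, +9, -5, +4, -7, +1, +5, +2, -5, +7
Step 2: Count signs: positive = 6, negative = 5.
Step 3: Under H0: P(positive) = 0.5, so the number of positives S ~ Bin(11, 0.5).
Step 4: Two-sided exact p-value = sum of Bin(11,0.5) probabilities at or below the observed probability = 1.000000.
Step 5: alpha = 0.1. fail to reject H0.

n_eff = 11, pos = 6, neg = 5, p = 1.000000, fail to reject H0.


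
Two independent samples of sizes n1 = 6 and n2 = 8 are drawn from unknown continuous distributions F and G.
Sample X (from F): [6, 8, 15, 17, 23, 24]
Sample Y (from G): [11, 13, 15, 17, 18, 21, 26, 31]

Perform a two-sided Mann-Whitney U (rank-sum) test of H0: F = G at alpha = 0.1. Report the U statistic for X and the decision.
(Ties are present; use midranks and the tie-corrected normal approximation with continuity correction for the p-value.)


Step 1: Combine and sort all 14 observations; assign midranks.
sorted (value, group): (6,X), (8,X), (11,Y), (13,Y), (15,X), (15,Y), (17,X), (17,Y), (18,Y), (21,Y), (23,X), (24,X), (26,Y), (31,Y)
ranks: 6->1, 8->2, 11->3, 13->4, 15->5.5, 15->5.5, 17->7.5, 17->7.5, 18->9, 21->10, 23->11, 24->12, 26->13, 31->14
Step 2: Rank sum for X: R1 = 1 + 2 + 5.5 + 7.5 + 11 + 12 = 39.
Step 3: U_X = R1 - n1(n1+1)/2 = 39 - 6*7/2 = 39 - 21 = 18.
       U_Y = n1*n2 - U_X = 48 - 18 = 30.
Step 4: Ties are present, so use the tie-corrected normal approximation (with continuity correction) for the p-value.
Step 5: p-value = 0.476705; compare to alpha = 0.1. fail to reject H0.

U_X = 18, p = 0.476705, fail to reject H0 at alpha = 0.1.


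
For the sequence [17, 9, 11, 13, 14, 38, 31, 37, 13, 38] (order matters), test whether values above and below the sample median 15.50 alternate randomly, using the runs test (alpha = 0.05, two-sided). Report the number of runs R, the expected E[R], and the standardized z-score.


Step 1: Compute median = 15.50; label A = above, B = below.
Labels in order: ABBBBAAABA  (n_A = 5, n_B = 5)
Step 2: Count runs R = 5.
Step 3: Under H0 (random ordering), E[R] = 2*n_A*n_B/(n_A+n_B) + 1 = 2*5*5/10 + 1 = 6.0000.
        Var[R] = 2*n_A*n_B*(2*n_A*n_B - n_A - n_B) / ((n_A+n_B)^2 * (n_A+n_B-1)) = 2000/900 = 2.2222.
        SD[R] = 1.4907.
Step 4: Continuity-corrected z = (R + 0.5 - E[R]) / SD[R] = (5 + 0.5 - 6.0000) / 1.4907 = -0.3354.
Step 5: Two-sided p-value via normal approximation = 2*(1 - Phi(|z|)) = 0.737316.
Step 6: alpha = 0.05. fail to reject H0.

R = 5, z = -0.3354, p = 0.737316, fail to reject H0.


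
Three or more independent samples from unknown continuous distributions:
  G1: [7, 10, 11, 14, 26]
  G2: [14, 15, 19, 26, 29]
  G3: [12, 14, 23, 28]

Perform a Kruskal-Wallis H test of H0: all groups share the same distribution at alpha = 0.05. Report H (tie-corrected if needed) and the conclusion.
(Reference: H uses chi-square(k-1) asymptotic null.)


Step 1: Combine all N = 14 observations and assign midranks.
sorted (value, group, rank): (7,G1,1), (10,G1,2), (11,G1,3), (12,G3,4), (14,G1,6), (14,G2,6), (14,G3,6), (15,G2,8), (19,G2,9), (23,G3,10), (26,G1,11.5), (26,G2,11.5), (28,G3,13), (29,G2,14)
Step 2: Sum ranks within each group.
R_1 = 23.5 (n_1 = 5)
R_2 = 48.5 (n_2 = 5)
R_3 = 33 (n_3 = 4)
Step 3: H = 12/(N(N+1)) * sum(R_i^2/n_i) - 3(N+1)
     = 12/(14*15) * (23.5^2/5 + 48.5^2/5 + 33^2/4) - 3*15
     = 0.057143 * 853.15 - 45
     = 3.751429.
Step 4: Ties present; correction factor C = 1 - 30/(14^3 - 14) = 0.989011. Corrected H = 3.751429 / 0.989011 = 3.793111.
Step 5: Under H0, H ~ chi^2(2); p-value = 0.150085.
Step 6: alpha = 0.05. fail to reject H0.

H = 3.7931, df = 2, p = 0.150085, fail to reject H0.


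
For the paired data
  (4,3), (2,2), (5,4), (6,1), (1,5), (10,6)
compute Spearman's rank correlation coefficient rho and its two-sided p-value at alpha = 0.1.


Step 1: Rank x and y separately (midranks; no ties here).
rank(x): 4->3, 2->2, 5->4, 6->5, 1->1, 10->6
rank(y): 3->3, 2->2, 4->4, 1->1, 5->5, 6->6
Step 2: d_i = R_x(i) - R_y(i); compute d_i^2.
  (3-3)^2=0, (2-2)^2=0, (4-4)^2=0, (5-1)^2=16, (1-5)^2=16, (6-6)^2=0
sum(d^2) = 32.
Step 3: rho = 1 - 6*32 / (6*(6^2 - 1)) = 1 - 192/210 = 0.085714.
Step 4: Under H0, t = rho * sqrt((n-2)/(1-rho^2)) = 0.1721 ~ t(4).
Step 5: Two-sided p-value from the t-distribution with 4 df = 0.871743.
Step 6: alpha = 0.1. fail to reject H0.

rho = 0.0857, p = 0.871743, fail to reject H0 at alpha = 0.1.


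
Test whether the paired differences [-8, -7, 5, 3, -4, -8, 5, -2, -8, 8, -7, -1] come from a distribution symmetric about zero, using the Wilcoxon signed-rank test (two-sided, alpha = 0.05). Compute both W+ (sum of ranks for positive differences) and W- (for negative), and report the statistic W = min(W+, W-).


Step 1: Drop any zero differences (none here) and take |d_i|.
|d| = [8, 7, 5, 3, 4, 8, 5, 2, 8, 8, 7, 1]
Step 2: Midrank |d_i| (ties get averaged ranks).
ranks: |8|->10.5, |7|->7.5, |5|->5.5, |3|->3, |4|->4, |8|->10.5, |5|->5.5, |2|->2, |8|->10.5, |8|->10.5, |7|->7.5, |1|->1
Step 3: Attach original signs; sum ranks with positive sign and with negative sign.
W+ = 5.5 + 3 + 5.5 + 10.5 = 24.5
W- = 10.5 + 7.5 + 4 + 10.5 + 2 + 10.5 + 7.5 + 1 = 53.5
(Check: W+ + W- = 78 should equal n(n+1)/2 = 78.)
Step 4: Test statistic W = min(W+, W-) = 24.5.
Step 5: Ties in |d|, so use the tie-corrected normal approximation.
        E[W] = n(n+1)/4 = 12*13/4 = 39.
        Tie groups: |d|=5 (t=2), |d|=7 (t=2), |d|=8 (t=4); sum(t^3 - t) = 72.
        Var[W] = n(n+1)(2n+1)/24 - sum(t^3-t)/48 = 3900/24 - 72/48 = 161.
        z = (W - E[W]) / sqrt(Var[W]) = (24.5 - 39) / 12.6886 = -1.1428.
        Two-sided p = 2*Phi(z) = 0.253138.
Step 6: alpha = 0.05. fail to reject H0.

W+ = 24.5, W- = 53.5, W = min = 24.5, p = 0.253138, fail to reject H0.


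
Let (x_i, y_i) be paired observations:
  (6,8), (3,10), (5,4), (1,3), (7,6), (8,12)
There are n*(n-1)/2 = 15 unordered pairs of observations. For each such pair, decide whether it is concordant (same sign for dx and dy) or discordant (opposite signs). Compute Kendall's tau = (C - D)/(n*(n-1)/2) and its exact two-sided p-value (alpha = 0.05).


Step 1: Enumerate the 15 unordered pairs (i,j) with i<j and classify each by sign(x_j-x_i) * sign(y_j-y_i).
  (1,2):dx=-3,dy=+2->D; (1,3):dx=-1,dy=-4->C; (1,4):dx=-5,dy=-5->C; (1,5):dx=+1,dy=-2->D
  (1,6):dx=+2,dy=+4->C; (2,3):dx=+2,dy=-6->D; (2,4):dx=-2,dy=-7->C; (2,5):dx=+4,dy=-4->D
  (2,6):dx=+5,dy=+2->C; (3,4):dx=-4,dy=-1->C; (3,5):dx=+2,dy=+2->C; (3,6):dx=+3,dy=+8->C
  (4,5):dx=+6,dy=+3->C; (4,6):dx=+7,dy=+9->C; (5,6):dx=+1,dy=+6->C
Step 2: C = 11, D = 4, total pairs = 15.
Step 3: tau = (C - D)/(n(n-1)/2) = (11 - 4)/15 = 0.466667.
Step 4: Exact two-sided p-value (enumerate n! = 720 permutations of y under H0): p = 0.272222.
Step 5: alpha = 0.05. fail to reject H0.

tau_b = 0.4667 (C=11, D=4), p = 0.272222, fail to reject H0.


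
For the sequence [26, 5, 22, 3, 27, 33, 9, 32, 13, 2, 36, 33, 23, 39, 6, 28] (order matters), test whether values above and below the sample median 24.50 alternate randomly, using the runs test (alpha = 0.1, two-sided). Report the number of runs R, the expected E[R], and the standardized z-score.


Step 1: Compute median = 24.50; label A = above, B = below.
Labels in order: ABBBAABABBAABABA  (n_A = 8, n_B = 8)
Step 2: Count runs R = 11.
Step 3: Under H0 (random ordering), E[R] = 2*n_A*n_B/(n_A+n_B) + 1 = 2*8*8/16 + 1 = 9.0000.
        Var[R] = 2*n_A*n_B*(2*n_A*n_B - n_A - n_B) / ((n_A+n_B)^2 * (n_A+n_B-1)) = 14336/3840 = 3.7333.
        SD[R] = 1.9322.
Step 4: Continuity-corrected z = (R - 0.5 - E[R]) / SD[R] = (11 - 0.5 - 9.0000) / 1.9322 = 0.7763.
Step 5: Two-sided p-value via normal approximation = 2*(1 - Phi(|z|)) = 0.437558.
Step 6: alpha = 0.1. fail to reject H0.

R = 11, z = 0.7763, p = 0.437558, fail to reject H0.


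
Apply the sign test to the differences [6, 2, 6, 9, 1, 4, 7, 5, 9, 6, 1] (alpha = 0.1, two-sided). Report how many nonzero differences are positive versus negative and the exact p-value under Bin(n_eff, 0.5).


Step 1: Discard zero differences. Original n = 11; n_eff = number of nonzero differences = 11.
Nonzero differences (with sign): +6, +2, +6, +9, +1, +4, +7, +5, +9, +6, +1
Step 2: Count signs: positive = 11, negative = 0.
Step 3: Under H0: P(positive) = 0.5, so the number of positives S ~ Bin(11, 0.5).
Step 4: Two-sided exact p-value = sum of Bin(11,0.5) probabilities at or below the observed probability = 0.000977.
Step 5: alpha = 0.1. reject H0.

n_eff = 11, pos = 11, neg = 0, p = 0.000977, reject H0.


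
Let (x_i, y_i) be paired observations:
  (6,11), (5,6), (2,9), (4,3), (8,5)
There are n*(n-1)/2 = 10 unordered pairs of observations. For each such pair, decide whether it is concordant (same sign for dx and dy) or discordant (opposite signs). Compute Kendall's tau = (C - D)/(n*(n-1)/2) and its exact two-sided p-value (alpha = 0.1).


Step 1: Enumerate the 10 unordered pairs (i,j) with i<j and classify each by sign(x_j-x_i) * sign(y_j-y_i).
  (1,2):dx=-1,dy=-5->C; (1,3):dx=-4,dy=-2->C; (1,4):dx=-2,dy=-8->C; (1,5):dx=+2,dy=-6->D
  (2,3):dx=-3,dy=+3->D; (2,4):dx=-1,dy=-3->C; (2,5):dx=+3,dy=-1->D; (3,4):dx=+2,dy=-6->D
  (3,5):dx=+6,dy=-4->D; (4,5):dx=+4,dy=+2->C
Step 2: C = 5, D = 5, total pairs = 10.
Step 3: tau = (C - D)/(n(n-1)/2) = (5 - 5)/10 = 0.000000.
Step 4: Exact two-sided p-value (enumerate n! = 120 permutations of y under H0): p = 1.000000.
Step 5: alpha = 0.1. fail to reject H0.

tau_b = 0.0000 (C=5, D=5), p = 1.000000, fail to reject H0.


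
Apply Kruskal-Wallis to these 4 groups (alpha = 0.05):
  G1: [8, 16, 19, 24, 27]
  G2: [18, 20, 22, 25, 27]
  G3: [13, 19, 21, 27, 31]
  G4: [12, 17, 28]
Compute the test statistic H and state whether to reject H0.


Step 1: Combine all N = 18 observations and assign midranks.
sorted (value, group, rank): (8,G1,1), (12,G4,2), (13,G3,3), (16,G1,4), (17,G4,5), (18,G2,6), (19,G1,7.5), (19,G3,7.5), (20,G2,9), (21,G3,10), (22,G2,11), (24,G1,12), (25,G2,13), (27,G1,15), (27,G2,15), (27,G3,15), (28,G4,17), (31,G3,18)
Step 2: Sum ranks within each group.
R_1 = 39.5 (n_1 = 5)
R_2 = 54 (n_2 = 5)
R_3 = 53.5 (n_3 = 5)
R_4 = 24 (n_4 = 3)
Step 3: H = 12/(N(N+1)) * sum(R_i^2/n_i) - 3(N+1)
     = 12/(18*19) * (39.5^2/5 + 54^2/5 + 53.5^2/5 + 24^2/3) - 3*19
     = 0.035088 * 1659.7 - 57
     = 1.235088.
Step 4: Ties present; correction factor C = 1 - 30/(18^3 - 18) = 0.994840. Corrected H = 1.235088 / 0.994840 = 1.241494.
Step 5: Under H0, H ~ chi^2(3); p-value = 0.743071.
Step 6: alpha = 0.05. fail to reject H0.

H = 1.2415, df = 3, p = 0.743071, fail to reject H0.


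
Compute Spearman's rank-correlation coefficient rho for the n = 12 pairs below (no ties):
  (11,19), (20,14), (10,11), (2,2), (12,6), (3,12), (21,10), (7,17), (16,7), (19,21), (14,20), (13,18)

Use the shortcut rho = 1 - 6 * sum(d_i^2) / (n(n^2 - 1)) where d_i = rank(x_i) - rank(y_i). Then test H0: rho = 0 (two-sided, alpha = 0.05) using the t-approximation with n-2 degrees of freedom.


Step 1: Rank x and y separately (midranks; no ties here).
rank(x): 11->5, 20->11, 10->4, 2->1, 12->6, 3->2, 21->12, 7->3, 16->9, 19->10, 14->8, 13->7
rank(y): 19->10, 14->7, 11->5, 2->1, 6->2, 12->6, 10->4, 17->8, 7->3, 21->12, 20->11, 18->9
Step 2: d_i = R_x(i) - R_y(i); compute d_i^2.
  (5-10)^2=25, (11-7)^2=16, (4-5)^2=1, (1-1)^2=0, (6-2)^2=16, (2-6)^2=16, (12-4)^2=64, (3-8)^2=25, (9-3)^2=36, (10-12)^2=4, (8-11)^2=9, (7-9)^2=4
sum(d^2) = 216.
Step 3: rho = 1 - 6*216 / (12*(12^2 - 1)) = 1 - 1296/1716 = 0.244755.
Step 4: Under H0, t = rho * sqrt((n-2)/(1-rho^2)) = 0.7983 ~ t(10).
Step 5: Two-sided p-value from the t-distribution with 10 df = 0.443262.
Step 6: alpha = 0.05. fail to reject H0.

rho = 0.2448, p = 0.443262, fail to reject H0 at alpha = 0.05.


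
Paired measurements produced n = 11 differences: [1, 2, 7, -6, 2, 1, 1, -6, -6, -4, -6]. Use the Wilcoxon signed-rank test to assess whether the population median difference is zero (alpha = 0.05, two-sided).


Step 1: Drop any zero differences (none here) and take |d_i|.
|d| = [1, 2, 7, 6, 2, 1, 1, 6, 6, 4, 6]
Step 2: Midrank |d_i| (ties get averaged ranks).
ranks: |1|->2, |2|->4.5, |7|->11, |6|->8.5, |2|->4.5, |1|->2, |1|->2, |6|->8.5, |6|->8.5, |4|->6, |6|->8.5
Step 3: Attach original signs; sum ranks with positive sign and with negative sign.
W+ = 2 + 4.5 + 11 + 4.5 + 2 + 2 = 26
W- = 8.5 + 8.5 + 8.5 + 6 + 8.5 = 40
(Check: W+ + W- = 66 should equal n(n+1)/2 = 66.)
Step 4: Test statistic W = min(W+, W-) = 26.
Step 5: Ties in |d|, so use the tie-corrected normal approximation.
        E[W] = n(n+1)/4 = 11*12/4 = 33.
        Tie groups: |d|=1 (t=3), |d|=2 (t=2), |d|=6 (t=4); sum(t^3 - t) = 90.
        Var[W] = n(n+1)(2n+1)/24 - sum(t^3-t)/48 = 3036/24 - 90/48 = 124.625.
        z = (W - E[W]) / sqrt(Var[W]) = (26 - 33) / 11.1636 = -0.6270.
        Two-sided p = 2*Phi(z) = 0.530633.
Step 6: alpha = 0.05. fail to reject H0.

W+ = 26, W- = 40, W = min = 26, p = 0.530633, fail to reject H0.


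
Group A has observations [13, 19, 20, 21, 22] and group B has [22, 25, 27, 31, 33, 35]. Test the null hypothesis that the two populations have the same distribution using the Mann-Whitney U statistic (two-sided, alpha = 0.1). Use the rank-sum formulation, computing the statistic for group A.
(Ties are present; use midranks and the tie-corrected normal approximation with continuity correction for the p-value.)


Step 1: Combine and sort all 11 observations; assign midranks.
sorted (value, group): (13,X), (19,X), (20,X), (21,X), (22,X), (22,Y), (25,Y), (27,Y), (31,Y), (33,Y), (35,Y)
ranks: 13->1, 19->2, 20->3, 21->4, 22->5.5, 22->5.5, 25->7, 27->8, 31->9, 33->10, 35->11
Step 2: Rank sum for X: R1 = 1 + 2 + 3 + 4 + 5.5 = 15.5.
Step 3: U_X = R1 - n1(n1+1)/2 = 15.5 - 5*6/2 = 15.5 - 15 = 0.5.
       U_Y = n1*n2 - U_X = 30 - 0.5 = 29.5.
Step 4: Ties are present, so use the tie-corrected normal approximation (with continuity correction) for the p-value.
Step 5: p-value = 0.010411; compare to alpha = 0.1. reject H0.

U_X = 0.5, p = 0.010411, reject H0 at alpha = 0.1.


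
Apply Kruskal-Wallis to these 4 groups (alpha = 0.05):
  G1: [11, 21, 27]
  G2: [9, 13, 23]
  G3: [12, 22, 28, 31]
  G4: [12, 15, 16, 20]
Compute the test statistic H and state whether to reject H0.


Step 1: Combine all N = 14 observations and assign midranks.
sorted (value, group, rank): (9,G2,1), (11,G1,2), (12,G3,3.5), (12,G4,3.5), (13,G2,5), (15,G4,6), (16,G4,7), (20,G4,8), (21,G1,9), (22,G3,10), (23,G2,11), (27,G1,12), (28,G3,13), (31,G3,14)
Step 2: Sum ranks within each group.
R_1 = 23 (n_1 = 3)
R_2 = 17 (n_2 = 3)
R_3 = 40.5 (n_3 = 4)
R_4 = 24.5 (n_4 = 4)
Step 3: H = 12/(N(N+1)) * sum(R_i^2/n_i) - 3(N+1)
     = 12/(14*15) * (23^2/3 + 17^2/3 + 40.5^2/4 + 24.5^2/4) - 3*15
     = 0.057143 * 832.792 - 45
     = 2.588095.
Step 4: Ties present; correction factor C = 1 - 6/(14^3 - 14) = 0.997802. Corrected H = 2.588095 / 0.997802 = 2.593796.
Step 5: Under H0, H ~ chi^2(3); p-value = 0.458578.
Step 6: alpha = 0.05. fail to reject H0.

H = 2.5938, df = 3, p = 0.458578, fail to reject H0.


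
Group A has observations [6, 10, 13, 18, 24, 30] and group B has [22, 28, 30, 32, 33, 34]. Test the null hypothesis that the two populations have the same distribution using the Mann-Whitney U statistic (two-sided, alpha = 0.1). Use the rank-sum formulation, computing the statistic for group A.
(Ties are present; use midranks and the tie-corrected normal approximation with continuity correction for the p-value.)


Step 1: Combine and sort all 12 observations; assign midranks.
sorted (value, group): (6,X), (10,X), (13,X), (18,X), (22,Y), (24,X), (28,Y), (30,X), (30,Y), (32,Y), (33,Y), (34,Y)
ranks: 6->1, 10->2, 13->3, 18->4, 22->5, 24->6, 28->7, 30->8.5, 30->8.5, 32->10, 33->11, 34->12
Step 2: Rank sum for X: R1 = 1 + 2 + 3 + 4 + 6 + 8.5 = 24.5.
Step 3: U_X = R1 - n1(n1+1)/2 = 24.5 - 6*7/2 = 24.5 - 21 = 3.5.
       U_Y = n1*n2 - U_X = 36 - 3.5 = 32.5.
Step 4: Ties are present, so use the tie-corrected normal approximation (with continuity correction) for the p-value.
Step 5: p-value = 0.024722; compare to alpha = 0.1. reject H0.

U_X = 3.5, p = 0.024722, reject H0 at alpha = 0.1.


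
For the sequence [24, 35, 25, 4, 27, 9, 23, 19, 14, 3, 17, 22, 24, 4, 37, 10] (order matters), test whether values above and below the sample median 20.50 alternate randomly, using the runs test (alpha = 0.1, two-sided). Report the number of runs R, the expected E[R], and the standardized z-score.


Step 1: Compute median = 20.50; label A = above, B = below.
Labels in order: AAABABABBBBAABAB  (n_A = 8, n_B = 8)
Step 2: Count runs R = 10.
Step 3: Under H0 (random ordering), E[R] = 2*n_A*n_B/(n_A+n_B) + 1 = 2*8*8/16 + 1 = 9.0000.
        Var[R] = 2*n_A*n_B*(2*n_A*n_B - n_A - n_B) / ((n_A+n_B)^2 * (n_A+n_B-1)) = 14336/3840 = 3.7333.
        SD[R] = 1.9322.
Step 4: Continuity-corrected z = (R - 0.5 - E[R]) / SD[R] = (10 - 0.5 - 9.0000) / 1.9322 = 0.2588.
Step 5: Two-sided p-value via normal approximation = 2*(1 - Phi(|z|)) = 0.795809.
Step 6: alpha = 0.1. fail to reject H0.

R = 10, z = 0.2588, p = 0.795809, fail to reject H0.


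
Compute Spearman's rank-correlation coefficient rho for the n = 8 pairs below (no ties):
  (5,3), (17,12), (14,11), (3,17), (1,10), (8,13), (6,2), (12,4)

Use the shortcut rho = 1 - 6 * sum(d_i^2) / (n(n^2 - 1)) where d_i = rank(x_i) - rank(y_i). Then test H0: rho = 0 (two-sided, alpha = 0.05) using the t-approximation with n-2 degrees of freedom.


Step 1: Rank x and y separately (midranks; no ties here).
rank(x): 5->3, 17->8, 14->7, 3->2, 1->1, 8->5, 6->4, 12->6
rank(y): 3->2, 12->6, 11->5, 17->8, 10->4, 13->7, 2->1, 4->3
Step 2: d_i = R_x(i) - R_y(i); compute d_i^2.
  (3-2)^2=1, (8-6)^2=4, (7-5)^2=4, (2-8)^2=36, (1-4)^2=9, (5-7)^2=4, (4-1)^2=9, (6-3)^2=9
sum(d^2) = 76.
Step 3: rho = 1 - 6*76 / (8*(8^2 - 1)) = 1 - 456/504 = 0.095238.
Step 4: Under H0, t = rho * sqrt((n-2)/(1-rho^2)) = 0.2343 ~ t(6).
Step 5: Two-sided p-value from the t-distribution with 6 df = 0.822505.
Step 6: alpha = 0.05. fail to reject H0.

rho = 0.0952, p = 0.822505, fail to reject H0 at alpha = 0.05.


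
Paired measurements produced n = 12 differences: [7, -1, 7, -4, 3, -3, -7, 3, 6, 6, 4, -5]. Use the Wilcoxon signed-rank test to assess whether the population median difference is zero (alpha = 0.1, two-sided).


Step 1: Drop any zero differences (none here) and take |d_i|.
|d| = [7, 1, 7, 4, 3, 3, 7, 3, 6, 6, 4, 5]
Step 2: Midrank |d_i| (ties get averaged ranks).
ranks: |7|->11, |1|->1, |7|->11, |4|->5.5, |3|->3, |3|->3, |7|->11, |3|->3, |6|->8.5, |6|->8.5, |4|->5.5, |5|->7
Step 3: Attach original signs; sum ranks with positive sign and with negative sign.
W+ = 11 + 11 + 3 + 3 + 8.5 + 8.5 + 5.5 = 50.5
W- = 1 + 5.5 + 3 + 11 + 7 = 27.5
(Check: W+ + W- = 78 should equal n(n+1)/2 = 78.)
Step 4: Test statistic W = min(W+, W-) = 27.5.
Step 5: Ties in |d|, so use the tie-corrected normal approximation.
        E[W] = n(n+1)/4 = 12*13/4 = 39.
        Tie groups: |d|=3 (t=3), |d|=4 (t=2), |d|=6 (t=2), |d|=7 (t=3); sum(t^3 - t) = 60.
        Var[W] = n(n+1)(2n+1)/24 - sum(t^3-t)/48 = 3900/24 - 60/48 = 161.25.
        z = (W - E[W]) / sqrt(Var[W]) = (27.5 - 39) / 12.6984 = -0.9056.
        Two-sided p = 2*Phi(z) = 0.365135.
Step 6: alpha = 0.1. fail to reject H0.

W+ = 50.5, W- = 27.5, W = min = 27.5, p = 0.365135, fail to reject H0.
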